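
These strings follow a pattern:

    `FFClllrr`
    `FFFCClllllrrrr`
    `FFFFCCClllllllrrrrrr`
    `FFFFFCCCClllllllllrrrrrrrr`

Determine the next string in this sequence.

The n-th term is n+1 F's then n C's then 2n+1 l's then 2n r's (n = 1, 2, …).
For the next term, n = 5, so the run lengths are 6, 5, 11, 10.

FFFFFFCCCCClllllllllllrrrrrrrrrr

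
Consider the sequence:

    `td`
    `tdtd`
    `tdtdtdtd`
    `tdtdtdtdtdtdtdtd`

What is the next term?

s(k+1) = s(k)·s(k) — each term doubles the last.
Doubling tdtdtdtdtdtdtdtd:

tdtdtdtdtdtdtdtdtdtdtdtdtdtdtdtd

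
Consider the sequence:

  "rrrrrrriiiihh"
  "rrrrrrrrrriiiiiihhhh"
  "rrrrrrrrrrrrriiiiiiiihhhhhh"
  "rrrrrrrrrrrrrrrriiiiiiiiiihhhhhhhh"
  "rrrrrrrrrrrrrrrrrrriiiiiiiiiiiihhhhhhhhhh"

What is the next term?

rrrrrrrrrrrrrrrrrrrrrriiiiiiiiiiiiiihhhhhhhhhhhh

Each string has the form r^{3n+1} i^{2n} h^{2n-2}, where the shown terms are n = 2, 3, 4, 5, 6.
At n = 7 the blocks have lengths 22, 14, 12.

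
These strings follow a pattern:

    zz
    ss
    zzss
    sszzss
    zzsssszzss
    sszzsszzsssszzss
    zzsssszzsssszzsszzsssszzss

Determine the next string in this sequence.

sszzsszzsssszzsszzsssszzsssszzsszzsssszzss

From term 3 onward, concatenate the second-to-last term with the last: zz·ss = zzss, ss·zzss = sszzss, …
The next term joins sszzsszzsssszzss and zzsssszzsssszzsszzsssszzss.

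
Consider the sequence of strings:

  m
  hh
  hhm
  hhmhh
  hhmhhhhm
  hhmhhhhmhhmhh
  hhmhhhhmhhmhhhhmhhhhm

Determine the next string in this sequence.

Each term (from the third on) is the previous term followed by the one before it: term 3 = hh·m = hhm.
So term 8 is hhmhhhhmhhmhhhhmhhhhm·hhmhhhhmhhmhh.

hhmhhhhmhhmhhhhmhhhhmhhmhhhhmhhmhh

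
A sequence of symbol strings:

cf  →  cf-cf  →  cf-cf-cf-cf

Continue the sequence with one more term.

Every step duplicates the string with '-' between the halves.
Doubling cf-cf-cf-cf with '-' between the halves:

cf-cf-cf-cf-cf-cf-cf-cf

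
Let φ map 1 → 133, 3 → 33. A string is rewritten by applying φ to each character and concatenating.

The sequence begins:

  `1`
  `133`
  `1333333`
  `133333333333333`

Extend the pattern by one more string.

1333333333333333333333333333333

Applying the rule to each of the 15 symbols of 133333333333333 gives the pieces 133 33 33 33 33 33 33 33 33 33 33 33 33 33 33, which concatenate to the answer.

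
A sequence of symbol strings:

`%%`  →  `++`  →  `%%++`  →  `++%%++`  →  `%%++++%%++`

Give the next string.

From term 3 onward, concatenate the second-to-last term with the last: %%·++ = %%++, ++·%%++ = ++%%++, …
The next term joins ++%%++ and %%++++%%++.

++%%++%%++++%%++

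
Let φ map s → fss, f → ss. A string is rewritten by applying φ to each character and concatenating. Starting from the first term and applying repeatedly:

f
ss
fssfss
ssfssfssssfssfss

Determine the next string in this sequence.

fssfssssfssfssssfssfssfssfssssfssfssssfssfss

φ(ssfssfssssfssfss) expands symbol-by-symbol to fss fss ss fss fss ss fss fss fss fss ss fss fss ss fss fss; joining the 16 pieces gives the next term.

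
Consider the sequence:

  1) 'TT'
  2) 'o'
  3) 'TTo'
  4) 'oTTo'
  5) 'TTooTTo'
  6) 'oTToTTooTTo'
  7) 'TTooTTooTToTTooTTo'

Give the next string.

From term 3 onward, concatenate the second-to-last term with the last: TT·o = TTo, o·TTo = oTTo, …
The next term joins oTToTTooTTo and TTooTTooTToTTooTTo.

oTToTTooTToTTooTTooTToTTooTTo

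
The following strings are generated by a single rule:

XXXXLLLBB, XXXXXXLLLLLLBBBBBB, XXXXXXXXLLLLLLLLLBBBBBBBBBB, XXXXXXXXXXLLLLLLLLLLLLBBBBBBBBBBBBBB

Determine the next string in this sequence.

XXXXXXXXXXXXLLLLLLLLLLLLLLLBBBBBBBBBBBBBBBBBB

The n-th term is 2n+2 X's then 3n L's then 4n-2 B's (n = 1, 2, …).
At n = 5 the blocks have lengths 12, 15, 18.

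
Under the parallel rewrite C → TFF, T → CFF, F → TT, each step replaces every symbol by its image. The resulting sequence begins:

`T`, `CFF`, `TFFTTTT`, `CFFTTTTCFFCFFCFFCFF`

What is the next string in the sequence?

Rewriting the 19 symbols of CFFTTTTCFFCFFCFFCFF one by one yields TFF TT TT CFF CFF CFF CFF TFF TT TT TFF TT TT TFF TT TT TFF TT TT; concatenated:

TFFTTTTCFFCFFCFFCFFTFFTTTTTFFTTTTTFFTTTTTFFTTTT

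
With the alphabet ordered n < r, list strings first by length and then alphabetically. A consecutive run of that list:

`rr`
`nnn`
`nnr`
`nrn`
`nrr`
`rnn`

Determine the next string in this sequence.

rnr

Find the rightmost character of rnn below r, bump it to the next letter, and reset everything to its right to n.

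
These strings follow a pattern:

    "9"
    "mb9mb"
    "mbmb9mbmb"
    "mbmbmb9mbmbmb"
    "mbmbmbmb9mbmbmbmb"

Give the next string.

Every step adds mb to the front and mb to the end of the previous string.
One more step from mbmbmbmb9mbmbmbmb gives the answer.

mbmbmbmbmb9mbmbmbmbmb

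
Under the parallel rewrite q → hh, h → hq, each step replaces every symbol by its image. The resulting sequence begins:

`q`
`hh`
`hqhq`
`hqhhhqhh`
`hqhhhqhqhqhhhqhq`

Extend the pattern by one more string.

hqhhhqhqhqhhhqhhhqhhhqhqhqhhhqhh

φ(hqhhhqhqhqhhhqhq) expands symbol-by-symbol to hq hh hq hq hq hh hq hh hq hh hq hq hq hh hq hh; joining the 16 pieces gives the next term.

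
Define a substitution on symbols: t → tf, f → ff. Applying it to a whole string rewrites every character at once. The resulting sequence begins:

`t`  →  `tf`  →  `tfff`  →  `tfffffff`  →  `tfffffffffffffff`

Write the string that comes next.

Applying the rule to each of the 16 symbols of tfffffffffffffff gives the pieces tf ff ff ff ff ff ff ff ff ff ff ff ff ff ff ff, which concatenate to the answer.

tfffffffffffffffffffffffffffffff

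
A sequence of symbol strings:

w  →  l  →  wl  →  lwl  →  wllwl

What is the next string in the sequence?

lwlwllwl

From term 3 onward, concatenate the second-to-last term with the last: w·l = wl, l·wl = lwl, …
Continuing: lwl · wllwl gives term 6.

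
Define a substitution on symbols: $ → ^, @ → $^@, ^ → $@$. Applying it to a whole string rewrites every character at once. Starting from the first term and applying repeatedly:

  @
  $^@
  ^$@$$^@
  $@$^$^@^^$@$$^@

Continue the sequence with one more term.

^$^@^$@$^$@$$^@$@$$@$^$^@^^$@$$^@

Applying the rule to each of the 15 symbols of $@$^$^@^^$@$$^@ gives the pieces ^ $^@ ^ $@$ ^ $@$ $^@ $@$ $@$ ^ $^@ ^ ^ $@$ $^@, which concatenate to the answer.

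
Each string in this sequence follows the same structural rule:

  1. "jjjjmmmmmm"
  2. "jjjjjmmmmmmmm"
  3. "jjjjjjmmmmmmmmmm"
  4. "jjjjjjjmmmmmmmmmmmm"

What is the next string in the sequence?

jjjjjjjjmmmmmmmmmmmmmm

Each string has the form j^{n+1} m^{2n}, where the shown terms are n = 3, 4, 5, 6.
Setting n = 7 gives 8, 14 characters in each block.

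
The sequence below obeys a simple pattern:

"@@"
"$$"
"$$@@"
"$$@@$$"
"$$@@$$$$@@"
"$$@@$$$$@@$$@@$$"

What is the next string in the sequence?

$$@@$$$$@@$$@@$$$$@@$$$$@@

This is a Fibonacci-style word recurrence s(k) = s(k−1)·s(k−2): e.g. $$·@@ = $$@@.
So term 7 is $$@@$$$$@@$$@@$$·$$@@$$$$@@.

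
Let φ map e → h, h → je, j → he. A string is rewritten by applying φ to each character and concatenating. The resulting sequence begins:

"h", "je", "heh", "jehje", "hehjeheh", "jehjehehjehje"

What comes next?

φ(jehjehehjehje) expands symbol-by-symbol to he h je he h je h je he h je he h; joining the 13 pieces gives the next term.

hehjehehjehjehehjeheh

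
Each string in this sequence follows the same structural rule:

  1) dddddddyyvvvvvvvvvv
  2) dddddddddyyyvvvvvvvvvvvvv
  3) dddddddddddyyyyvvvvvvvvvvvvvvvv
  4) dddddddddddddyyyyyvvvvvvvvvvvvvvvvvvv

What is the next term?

dddddddddddddddyyyyyyvvvvvvvvvvvvvvvvvvvvvv

Each string has the form d^{2n+1} y^{n-1} v^{3n+1}, where the shown terms are n = 3, 4, 5, 6.
For the next term, n = 7, so the run lengths are 15, 6, 22.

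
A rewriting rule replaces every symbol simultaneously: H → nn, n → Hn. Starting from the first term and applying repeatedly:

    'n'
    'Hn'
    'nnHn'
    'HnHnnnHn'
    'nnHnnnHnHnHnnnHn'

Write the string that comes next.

HnHnnnHnHnHnnnHnnnHnnnHnHnHnnnHn

φ(nnHnnnHnHnHnnnHn) expands symbol-by-symbol to Hn Hn nn Hn Hn Hn nn Hn nn Hn nn Hn Hn Hn nn Hn; joining the 16 pieces gives the next term.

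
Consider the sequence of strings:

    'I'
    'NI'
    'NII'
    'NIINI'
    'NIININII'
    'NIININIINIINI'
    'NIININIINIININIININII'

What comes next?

NIININIINIININIININIINIININIINIINI

From term 3 onward, concatenate the last term with the second-to-last: NI·I = NII, NII·NI = NIINI, …
So term 8 is NIININIINIININIININII·NIININIINIINI.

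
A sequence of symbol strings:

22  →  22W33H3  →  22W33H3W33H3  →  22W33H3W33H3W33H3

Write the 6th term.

The strings grow by a fixed suffix W33H3 each time.
From 22W33H3W33H3W33H3, 2 further steps: 22W33H3W33H3W33H3 → 22W33H3W33H3W33H3W33H3 → (answer).

22W33H3W33H3W33H3W33H3W33H3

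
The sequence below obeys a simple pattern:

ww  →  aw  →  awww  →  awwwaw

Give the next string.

This is a Fibonacci-style word recurrence s(k) = s(k−1)·s(k−2): e.g. aw·ww = awww.
The next term joins awwwaw and awww.

awwwawawww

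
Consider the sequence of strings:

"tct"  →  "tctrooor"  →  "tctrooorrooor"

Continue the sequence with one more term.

The strings grow by a fixed suffix rooor each time.
So the next term is tctrooorrooor·rooor.

tctrooorrooorrooor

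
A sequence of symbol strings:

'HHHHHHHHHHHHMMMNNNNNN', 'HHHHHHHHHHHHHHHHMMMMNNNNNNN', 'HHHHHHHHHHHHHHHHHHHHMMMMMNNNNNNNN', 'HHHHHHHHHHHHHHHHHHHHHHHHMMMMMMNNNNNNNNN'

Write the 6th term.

HHHHHHHHHHHHHHHHHHHHHHHHHHHHHHHHMMMMMMMMNNNNNNNNNNN

The n-th term is 4n H's then n M's then n+3 N's, where the shown terms are n = 3, 4, 5, 6.
At n = 8 the blocks have lengths 32, 8, 11.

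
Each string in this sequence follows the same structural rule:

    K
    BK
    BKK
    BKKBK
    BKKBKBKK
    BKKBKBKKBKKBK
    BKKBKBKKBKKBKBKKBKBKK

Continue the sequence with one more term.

BKKBKBKKBKKBKBKKBKBKKBKKBKBKKBKKBK

From term 3 onward, concatenate the last term with the second-to-last: BK·K = BKK, BKK·BK = BKKBK, …
The next term joins BKKBKBKKBKKBKBKKBKBKK and BKKBKBKKBKKBK.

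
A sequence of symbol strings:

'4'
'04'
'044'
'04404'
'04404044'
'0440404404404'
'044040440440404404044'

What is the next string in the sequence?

0440404404404044040440440404404404

This is a Fibonacci-style word recurrence s(k) = s(k−1)·s(k−2): e.g. 04·4 = 044.
So term 8 is 044040440440404404044·0440404404404.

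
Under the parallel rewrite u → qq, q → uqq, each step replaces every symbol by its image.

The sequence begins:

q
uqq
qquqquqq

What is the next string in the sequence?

Rewriting each symbol of qquqquqq: q→uqq, q→uqq, u→qq, q→uqq, q→uqq, u→qq, q→uqq, q→uqq, which concatenates to uqq uqq qq uqq uqq qq uqq uqq.

uqquqqqquqquqqqquqquqq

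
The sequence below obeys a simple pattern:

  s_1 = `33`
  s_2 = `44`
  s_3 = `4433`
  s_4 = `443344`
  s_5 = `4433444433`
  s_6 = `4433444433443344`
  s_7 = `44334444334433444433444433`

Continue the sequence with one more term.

443344443344334444334444334433444433443344

This is a Fibonacci-style word recurrence s(k) = s(k−1)·s(k−2): e.g. 44·33 = 4433.
Continuing: 44334444334433444433444433 · 4433444433443344 gives term 8.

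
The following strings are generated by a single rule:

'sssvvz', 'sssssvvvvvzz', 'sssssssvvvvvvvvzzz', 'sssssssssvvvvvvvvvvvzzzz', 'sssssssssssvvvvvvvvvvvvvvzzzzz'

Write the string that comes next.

sssssssssssssvvvvvvvvvvvvvvvvvzzzzzz

Each string has the form s^{2n+1} v^{3n-1} z^{n} (n = 1, 2, …).
At n = 6 the blocks have lengths 13, 17, 6.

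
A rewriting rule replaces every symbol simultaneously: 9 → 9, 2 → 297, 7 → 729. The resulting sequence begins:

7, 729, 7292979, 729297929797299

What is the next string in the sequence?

7292979297972992979729972929799

Applying the rule to each of the 15 symbols of 729297929797299 gives the pieces 729 297 9 297 9 729 9 297 9 729 9 729 297 9 9, which concatenate to the answer.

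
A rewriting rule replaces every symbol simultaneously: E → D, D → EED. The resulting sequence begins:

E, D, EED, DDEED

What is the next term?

EEDEEDDDEED

Expanding DDEED: D→EED, D→EED, E→D, E→D, D→EED. Concatenated: EED EED D D EED.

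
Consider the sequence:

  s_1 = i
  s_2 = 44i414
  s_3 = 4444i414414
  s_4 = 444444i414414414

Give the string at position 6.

4444444444i414414414414414

Each term wraps the previous one in 44 on the left and 414 on the right.
From 444444i414414414, 2 further steps: 444444i414414414 → 44444444i414414414414 → (answer).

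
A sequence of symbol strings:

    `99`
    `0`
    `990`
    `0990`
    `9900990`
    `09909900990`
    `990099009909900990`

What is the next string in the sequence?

09909900990990099009909900990

From term 3 onward, concatenate the second-to-last term with the last: 99·0 = 990, 0·990 = 0990, …
So term 8 is 09909900990·990099009909900990.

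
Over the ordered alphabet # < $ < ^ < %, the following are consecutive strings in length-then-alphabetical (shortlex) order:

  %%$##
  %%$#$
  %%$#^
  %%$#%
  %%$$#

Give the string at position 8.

%%$$%

Continuing the enumeration 3 steps past %%$$#: %%$$# → %%$$$ → %%$$^ → (answer).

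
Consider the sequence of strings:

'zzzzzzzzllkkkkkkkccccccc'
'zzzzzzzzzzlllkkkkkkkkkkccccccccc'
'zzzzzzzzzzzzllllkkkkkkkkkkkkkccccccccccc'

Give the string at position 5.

zzzzzzzzzzzzzzzzllllllkkkkkkkkkkkkkkkkkkkccccccccccccccc

Each string has the form z^{2n+2} l^{n-1} k^{3n-2} c^{2n+1}, where the shown terms are n = 3, 4, 5.
For term 5, n = 7, so the run lengths are 16, 6, 19, 15.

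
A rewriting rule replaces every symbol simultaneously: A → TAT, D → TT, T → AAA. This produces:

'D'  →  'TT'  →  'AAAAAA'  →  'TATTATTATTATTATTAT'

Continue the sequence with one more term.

Rewriting the 18 symbols of TATTATTATTATTATTAT one by one yields AAA TAT AAA AAA TAT AAA AAA TAT AAA AAA TAT AAA AAA TAT AAA AAA TAT AAA; concatenated:

AAATATAAAAAATATAAAAAATATAAAAAATATAAAAAATATAAAAAATATAAA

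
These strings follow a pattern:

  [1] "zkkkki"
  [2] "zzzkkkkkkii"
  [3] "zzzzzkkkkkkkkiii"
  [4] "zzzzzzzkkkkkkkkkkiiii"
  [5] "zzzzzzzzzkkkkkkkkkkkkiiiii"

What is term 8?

Each string has the form z^{2n-1} k^{2n+2} i^{n} (n = 1, 2, …).
Setting n = 8 gives 15, 18, 8 characters in each block.

zzzzzzzzzzzzzzzkkkkkkkkkkkkkkkkkkiiiiiiii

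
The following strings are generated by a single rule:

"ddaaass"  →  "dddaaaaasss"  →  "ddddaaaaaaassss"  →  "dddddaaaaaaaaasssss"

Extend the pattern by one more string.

Reading off run lengths: d runs 2, 3, 4, 5; a runs 3, 5, 7, 9; s runs 2, 3, 4, 5 — each is linear in n, where the shown terms are n = 2, 3, 4, 5.
For the next term, n = 6, so the run lengths are 6, 11, 6.

ddddddaaaaaaaaaaassssss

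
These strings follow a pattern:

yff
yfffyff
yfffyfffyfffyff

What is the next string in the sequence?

Every step duplicates the string with 'f' between the halves.
So the next term is two copies of yfffyfffyfffyff with 'f' between the halves.

yfffyfffyfffyfffyfffyfffyfffyff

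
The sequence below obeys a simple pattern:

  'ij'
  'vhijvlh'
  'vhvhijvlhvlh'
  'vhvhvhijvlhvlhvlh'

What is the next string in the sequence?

vhvhvhvhijvlhvlhvlhvlh

Each term wraps the previous one in vh on the left and vlh on the right.
One more step from vhvhvhijvlhvlhvlh gives the answer.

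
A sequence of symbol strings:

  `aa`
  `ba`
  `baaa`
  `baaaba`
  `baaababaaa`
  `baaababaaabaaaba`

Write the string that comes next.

This is a Fibonacci-style word recurrence s(k) = s(k−1)·s(k−2): e.g. ba·aa = baaa.
The next term joins baaababaaabaaaba and baaababaaa.

baaababaaabaaababaaababaaa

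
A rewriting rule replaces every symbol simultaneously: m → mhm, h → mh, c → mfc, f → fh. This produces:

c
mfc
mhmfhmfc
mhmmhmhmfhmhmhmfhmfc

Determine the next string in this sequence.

mhmmhmhmmhmmhmhmmhmhmfhmhmhmmhmhmmhmhmfhmhmhmfhmfc

Applying the rule to each of the 20 symbols of mhmmhmhmfhmhmhmfhmfc gives the pieces mhm mh mhm mhm mh mhm mh mhm fh mh mhm mh mhm mh mhm fh mh mhm fh mfc, which concatenate to the answer.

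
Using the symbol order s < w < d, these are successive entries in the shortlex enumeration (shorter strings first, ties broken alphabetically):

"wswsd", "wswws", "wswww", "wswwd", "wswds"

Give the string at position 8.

wsdss

Advancing 3 positions from wswds through wswds → wswdw → wswdd reaches term 8.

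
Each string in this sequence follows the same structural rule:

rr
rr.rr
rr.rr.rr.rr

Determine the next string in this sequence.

s(k+1) = s(k)·.·s(k) — each term doubles the last with '.' between the halves.
Doubling rr.rr.rr.rr with '.' between the halves:

rr.rr.rr.rr.rr.rr.rr.rr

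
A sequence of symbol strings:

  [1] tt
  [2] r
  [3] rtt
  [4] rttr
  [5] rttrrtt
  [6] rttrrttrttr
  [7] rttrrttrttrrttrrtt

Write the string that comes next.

rttrrttrttrrttrrttrttrrttrttr

This is a Fibonacci-style word recurrence s(k) = s(k−1)·s(k−2): e.g. r·tt = rtt.
So term 8 is rttrrttrttrrttrrtt·rttrrttrttr.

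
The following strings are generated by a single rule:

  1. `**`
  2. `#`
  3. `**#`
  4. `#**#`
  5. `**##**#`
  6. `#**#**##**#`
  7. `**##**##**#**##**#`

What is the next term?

#**#**##**#**##**##**#**##**#

This is a Fibonacci-style word recurrence s(k) = s(k−2)·s(k−1): e.g. **·# = **#.
The next term joins #**#**##**# and **##**##**#**##**#.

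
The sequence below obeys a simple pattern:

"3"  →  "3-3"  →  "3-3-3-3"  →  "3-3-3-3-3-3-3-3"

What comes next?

s(k+1) = s(k)·-·s(k) — each term doubles the last with '-' between the halves.
One more doubling of 3-3-3-3-3-3-3-3 gives the answer.

3-3-3-3-3-3-3-3-3-3-3-3-3-3-3-3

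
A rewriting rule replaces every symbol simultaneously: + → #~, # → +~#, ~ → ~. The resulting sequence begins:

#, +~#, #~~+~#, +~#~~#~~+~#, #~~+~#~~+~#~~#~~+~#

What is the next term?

φ(#~~+~#~~+~#~~#~~+~#) expands symbol-by-symbol to +~# ~ ~ #~ ~ +~# ~ ~ #~ ~ +~# ~ ~ +~# ~ ~ #~ ~ +~#; joining the 19 pieces gives the next term.

+~#~~#~~+~#~~#~~+~#~~+~#~~#~~+~#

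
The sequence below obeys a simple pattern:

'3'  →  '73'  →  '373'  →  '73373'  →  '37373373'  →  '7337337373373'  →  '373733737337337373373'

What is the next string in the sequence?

7337337373373373733737337337373373

Each term (from the third on) is the two preceding terms concatenated in order: term 3 = 3·73 = 373.
Continuing: 7337337373373 · 373733737337337373373 gives term 8.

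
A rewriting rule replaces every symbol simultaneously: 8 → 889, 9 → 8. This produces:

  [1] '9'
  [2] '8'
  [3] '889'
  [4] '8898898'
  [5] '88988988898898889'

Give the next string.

Replace each of the 17 characters of 88988988898898889 in place — 889 889 8 889 889 8 889 889 889 8 889 889 8 889 889 889 8 — and concatenate.

88988988898898889889889888988988898898898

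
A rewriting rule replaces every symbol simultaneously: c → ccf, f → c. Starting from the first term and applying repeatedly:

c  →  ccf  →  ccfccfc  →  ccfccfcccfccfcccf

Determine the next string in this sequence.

Replace each of the 17 characters of ccfccfcccfccfcccf in place — ccf ccf c ccf ccf c ccf ccf ccf c ccf ccf c ccf ccf ccf c — and concatenate.

ccfccfcccfccfcccfccfccfcccfccfcccfccfccfc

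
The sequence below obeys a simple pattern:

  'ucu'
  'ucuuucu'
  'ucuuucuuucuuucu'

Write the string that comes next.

ucuuucuuucuuucuuucuuucuuucuuucu

Each string is two copies of the previous one joined by 'u'.
One more doubling of ucuuucuuucuuucu gives the answer.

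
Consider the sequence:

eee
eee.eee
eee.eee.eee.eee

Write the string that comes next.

s(k+1) = s(k)·.·s(k) — each term doubles the last with '.' between the halves.
Doubling eee.eee.eee.eee with '.' between the halves:

eee.eee.eee.eee.eee.eee.eee.eee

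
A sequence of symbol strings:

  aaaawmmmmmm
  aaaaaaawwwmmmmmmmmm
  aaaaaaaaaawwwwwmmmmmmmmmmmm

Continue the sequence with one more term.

Reading off run lengths: a runs 4, 7, 10; w runs 1, 3, 5; m runs 6, 9, 12 — each is linear in n (n = 1, 2, …).
For the next term, n = 4, so the run lengths are 13, 7, 15.

aaaaaaaaaaaaawwwwwwwmmmmmmmmmmmmmmm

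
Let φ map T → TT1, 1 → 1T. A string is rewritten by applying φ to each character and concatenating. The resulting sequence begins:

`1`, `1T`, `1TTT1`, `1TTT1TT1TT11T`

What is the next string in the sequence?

Rewriting the 13 symbols of 1TTT1TT1TT11T one by one yields 1T TT1 TT1 TT1 1T TT1 TT1 1T TT1 TT1 1T 1T TT1; concatenated:

1TTT1TT1TT11TTT1TT11TTT1TT11T1TTT1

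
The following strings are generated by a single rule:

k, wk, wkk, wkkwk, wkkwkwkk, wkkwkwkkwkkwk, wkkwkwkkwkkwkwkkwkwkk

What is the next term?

Each term (from the third on) is the previous term followed by the one before it: term 3 = wk·k = wkk.
So term 8 is wkkwkwkkwkkwkwkkwkwkk·wkkwkwkkwkkwk.

wkkwkwkkwkkwkwkkwkwkkwkkwkwkkwkkwk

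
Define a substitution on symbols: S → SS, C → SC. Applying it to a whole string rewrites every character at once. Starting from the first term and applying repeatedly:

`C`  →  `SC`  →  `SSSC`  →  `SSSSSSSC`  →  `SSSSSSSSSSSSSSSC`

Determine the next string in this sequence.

SSSSSSSSSSSSSSSSSSSSSSSSSSSSSSSC

Applying the rule to each of the 16 symbols of SSSSSSSSSSSSSSSC gives the pieces SS SS SS SS SS SS SS SS SS SS SS SS SS SS SS SC, which concatenate to the answer.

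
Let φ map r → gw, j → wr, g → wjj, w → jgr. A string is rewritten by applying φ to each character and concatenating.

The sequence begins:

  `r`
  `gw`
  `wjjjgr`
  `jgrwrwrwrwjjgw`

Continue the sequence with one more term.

wrwjjgwjgrgwjgrgwjgrgwjgrwrwrwjjjgr

φ(jgrwrwrwrwjjgw) expands symbol-by-symbol to wr wjj gw jgr gw jgr gw jgr gw jgr wr wr wjj jgr; joining the 14 pieces gives the next term.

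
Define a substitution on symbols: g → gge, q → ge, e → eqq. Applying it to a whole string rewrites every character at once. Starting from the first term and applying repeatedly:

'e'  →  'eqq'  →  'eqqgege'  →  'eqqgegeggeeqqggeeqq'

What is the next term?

Applying the rule to each of the 19 symbols of eqqgegeggeeqqggeeqq gives the pieces eqq ge ge gge eqq gge eqq gge gge eqq eqq ge ge gge gge eqq eqq ge ge, which concatenate to the answer.

eqqgegeggeeqqggeeqqggeggeeqqeqqgegeggeggeeqqeqqgege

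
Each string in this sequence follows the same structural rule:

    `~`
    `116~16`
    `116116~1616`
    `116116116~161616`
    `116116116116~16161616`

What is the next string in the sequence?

s(k+1) = 116·s(k)·16, so each term gains 116 as a prefix and 16 as a suffix.
Applying this once more to 116116116116~16161616:

116116116116116~1616161616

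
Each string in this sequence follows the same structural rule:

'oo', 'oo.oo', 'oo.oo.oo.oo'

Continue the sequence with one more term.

Every step duplicates the string with '.' between the halves.
Doubling oo.oo.oo.oo with '.' between the halves:

oo.oo.oo.oo.oo.oo.oo.oo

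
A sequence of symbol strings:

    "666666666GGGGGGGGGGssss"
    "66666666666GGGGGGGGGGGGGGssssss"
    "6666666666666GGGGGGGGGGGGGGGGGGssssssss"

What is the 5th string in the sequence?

Each string has the form 6^{2n+3} G^{4n-2} s^{2n-2}, where the shown terms are n = 3, 4, 5.
For term 5, n = 7, so the run lengths are 17, 26, 12.

66666666666666666GGGGGGGGGGGGGGGGGGGGGGGGGGssssssssssss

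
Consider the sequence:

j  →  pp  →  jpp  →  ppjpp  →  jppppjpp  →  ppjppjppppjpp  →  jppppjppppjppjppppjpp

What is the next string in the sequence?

Each term (from the third on) is the two preceding terms concatenated in order: term 3 = j·pp = jpp.
Continuing: ppjppjppppjpp · jppppjppppjppjppppjpp gives term 8.

ppjppjppppjppjppppjppppjppjppppjpp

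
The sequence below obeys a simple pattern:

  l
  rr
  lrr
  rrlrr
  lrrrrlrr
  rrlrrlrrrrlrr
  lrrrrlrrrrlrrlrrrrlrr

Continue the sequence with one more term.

rrlrrlrrrrlrrlrrrrlrrrrlrrlrrrrlrr

This is a Fibonacci-style word recurrence s(k) = s(k−2)·s(k−1): e.g. l·rr = lrr.
The next term joins rrlrrlrrrrlrr and lrrrrlrrrrlrrlrrrrlrr.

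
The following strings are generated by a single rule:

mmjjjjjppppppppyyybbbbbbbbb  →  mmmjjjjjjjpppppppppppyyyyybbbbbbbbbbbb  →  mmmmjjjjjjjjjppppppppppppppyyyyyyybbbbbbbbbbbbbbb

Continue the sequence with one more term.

mmmmmjjjjjjjjjjjpppppppppppppppppyyyyyyyyybbbbbbbbbbbbbbbbbb

The n-th term is n m's then 2n+1 j's then 3n+2 p's then 2n-1 y's then 3n+3 b's, where the shown terms are n = 2, 3, 4.
Setting n = 5 gives 5, 11, 17, 9, 18 characters in each block.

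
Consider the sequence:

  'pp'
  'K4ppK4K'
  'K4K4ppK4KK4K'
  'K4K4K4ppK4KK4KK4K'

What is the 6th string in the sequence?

K4K4K4K4K4ppK4KK4KK4KK4KK4K

Each term wraps the previous one in K4 on the left and K4K on the right.
From K4K4K4ppK4KK4KK4K, 2 further steps: K4K4K4ppK4KK4KK4K → K4K4K4K4ppK4KK4KK4KK4K → (answer).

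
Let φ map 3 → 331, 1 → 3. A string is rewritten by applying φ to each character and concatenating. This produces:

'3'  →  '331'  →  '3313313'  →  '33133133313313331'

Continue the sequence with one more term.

33133133313313331331331333133133313313313

Applying the rule to each of the 17 symbols of 33133133313313331 gives the pieces 331 331 3 331 331 3 331 331 331 3 331 331 3 331 331 331 3, which concatenate to the answer.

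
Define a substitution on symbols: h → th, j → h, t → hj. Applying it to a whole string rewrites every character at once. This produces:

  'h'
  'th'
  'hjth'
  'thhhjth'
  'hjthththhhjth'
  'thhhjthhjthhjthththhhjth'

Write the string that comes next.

hjthththhhjththhhjththhhjthhjthhjthththhhjth

Replace each of the 24 characters of thhhjthhjthhjthththhhjth in place — hj th th th h hj th th h hj th th h hj th hj th hj th th th h hj th — and concatenate.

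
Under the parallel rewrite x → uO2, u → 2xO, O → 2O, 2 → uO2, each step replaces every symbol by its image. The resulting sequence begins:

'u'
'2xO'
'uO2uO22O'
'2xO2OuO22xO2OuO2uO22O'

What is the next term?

Applying the rule to each of the 21 symbols of 2xO2OuO22xO2OuO2uO22O gives the pieces uO2 uO2 2O uO2 2O 2xO 2O uO2 uO2 uO2 2O uO2 2O 2xO 2O uO2 2xO 2O uO2 uO2 2O, which concatenate to the answer.

uO2uO22OuO22O2xO2OuO2uO2uO22OuO22O2xO2OuO22xO2OuO2uO22O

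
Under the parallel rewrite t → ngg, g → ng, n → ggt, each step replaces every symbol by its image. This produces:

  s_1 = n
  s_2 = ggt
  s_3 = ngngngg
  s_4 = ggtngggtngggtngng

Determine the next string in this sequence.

Rewriting the 17 symbols of ggtngggtngggtngng one by one yields ng ng ngg ggt ng ng ng ngg ggt ng ng ng ngg ggt ng ggt ng; concatenated:

ngngnggggtngngngnggggtngngngnggggtngggtng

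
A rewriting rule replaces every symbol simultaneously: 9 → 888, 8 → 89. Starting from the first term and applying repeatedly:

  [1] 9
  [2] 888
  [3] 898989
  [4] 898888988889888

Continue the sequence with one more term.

Rewriting the 15 symbols of 898888988889888 one by one yields 89 888 89 89 89 89 888 89 89 89 89 888 89 89 89; concatenated:

898888989898988889898989888898989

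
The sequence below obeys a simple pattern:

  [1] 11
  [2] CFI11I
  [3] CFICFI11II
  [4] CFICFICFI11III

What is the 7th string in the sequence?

CFICFICFICFICFICFI11IIIIII

Each term wraps the previous one in CFI on the left and I on the right.
From CFICFICFI11III, 3 further steps: CFICFICFI11III → CFICFICFICFI11IIII → CFICFICFICFICFI11IIIII → (answer).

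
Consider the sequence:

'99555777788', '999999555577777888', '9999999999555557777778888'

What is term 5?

999999999999999999555555577777777888888

Each string has the form 9^{4n-2} 5^{n+2} 7^{n+3} 8^{n+1} (n = 1, 2, …).
For term 5, n = 5, so the run lengths are 18, 7, 8, 6.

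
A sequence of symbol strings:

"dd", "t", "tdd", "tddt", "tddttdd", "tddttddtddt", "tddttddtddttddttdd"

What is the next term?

tddttddtddttddttddtddttddtddt

This is a Fibonacci-style word recurrence s(k) = s(k−1)·s(k−2): e.g. t·dd = tdd.
The next term joins tddttddtddttddttdd and tddttddtddt.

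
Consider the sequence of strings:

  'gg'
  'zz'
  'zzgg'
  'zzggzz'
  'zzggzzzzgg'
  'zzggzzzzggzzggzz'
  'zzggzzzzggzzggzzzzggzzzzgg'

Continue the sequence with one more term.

This is a Fibonacci-style word recurrence s(k) = s(k−1)·s(k−2): e.g. zz·gg = zzgg.
So term 8 is zzggzzzzggzzggzzzzggzzzzgg·zzggzzzzggzzggzz.

zzggzzzzggzzggzzzzggzzzzggzzggzzzzggzzggzz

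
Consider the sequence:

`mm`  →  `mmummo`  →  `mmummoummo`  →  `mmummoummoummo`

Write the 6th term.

Each term is the previous one with ummo appended.
From mmummoummoummo, 2 further steps: mmummoummoummo → mmummoummoummoummo → (answer).

mmummoummoummoummoummo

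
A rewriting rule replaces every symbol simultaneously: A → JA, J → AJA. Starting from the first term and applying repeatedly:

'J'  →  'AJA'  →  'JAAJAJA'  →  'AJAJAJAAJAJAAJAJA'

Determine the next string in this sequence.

Replace each of the 17 characters of AJAJAJAAJAJAAJAJA in place — JA AJA JA AJA JA AJA JA JA AJA JA AJA JA JA AJA JA AJA JA — and concatenate.

JAAJAJAAJAJAAJAJAJAAJAJAAJAJAJAAJAJAAJAJA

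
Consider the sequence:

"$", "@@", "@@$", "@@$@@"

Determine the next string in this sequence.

@@$@@@@$

This is a Fibonacci-style word recurrence s(k) = s(k−1)·s(k−2): e.g. @@·$ = @@$.
Continuing: @@$@@ · @@$ gives term 5.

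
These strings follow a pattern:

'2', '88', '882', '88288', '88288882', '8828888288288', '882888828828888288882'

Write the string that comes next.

This is a Fibonacci-style word recurrence s(k) = s(k−1)·s(k−2): e.g. 88·2 = 882.
So term 8 is 882888828828888288882·8828888288288.

8828888288288882888828828888288288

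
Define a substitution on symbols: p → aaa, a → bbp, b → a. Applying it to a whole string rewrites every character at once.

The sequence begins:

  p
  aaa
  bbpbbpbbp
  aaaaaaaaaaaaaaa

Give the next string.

Applying the rule to each of the 15 symbols of aaaaaaaaaaaaaaa gives the pieces bbp bbp bbp bbp bbp bbp bbp bbp bbp bbp bbp bbp bbp bbp bbp, which concatenate to the answer.

bbpbbpbbpbbpbbpbbpbbpbbpbbpbbpbbpbbpbbpbbpbbp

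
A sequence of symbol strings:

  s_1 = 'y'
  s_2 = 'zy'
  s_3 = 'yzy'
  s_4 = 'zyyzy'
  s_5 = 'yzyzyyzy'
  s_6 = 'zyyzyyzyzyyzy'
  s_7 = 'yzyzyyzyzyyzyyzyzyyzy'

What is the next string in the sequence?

zyyzyyzyzyyzyyzyzyyzyzyyzyyzyzyyzy

This is a Fibonacci-style word recurrence s(k) = s(k−2)·s(k−1): e.g. y·zy = yzy.
The next term joins zyyzyyzyzyyzy and yzyzyyzyzyyzyyzyzyyzy.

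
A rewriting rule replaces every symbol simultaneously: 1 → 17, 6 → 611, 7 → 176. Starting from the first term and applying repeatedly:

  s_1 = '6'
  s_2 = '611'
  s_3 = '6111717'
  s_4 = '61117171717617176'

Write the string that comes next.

φ(61117171717617176) expands symbol-by-symbol to 611 17 17 17 176 17 176 17 176 17 176 611 17 176 17 176 611; joining the 17 pieces gives the next term.

6111717171761717617176171766111717617176611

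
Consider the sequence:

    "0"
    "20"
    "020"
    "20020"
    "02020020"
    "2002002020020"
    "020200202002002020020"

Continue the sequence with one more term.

2002002020020020200202002002020020

This is a Fibonacci-style word recurrence s(k) = s(k−2)·s(k−1): e.g. 0·20 = 020.
The next term joins 2002002020020 and 020200202002002020020.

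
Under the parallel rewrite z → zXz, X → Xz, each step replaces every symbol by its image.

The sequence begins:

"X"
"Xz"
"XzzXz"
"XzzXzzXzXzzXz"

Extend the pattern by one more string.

φ(XzzXzzXzXzzXz) expands symbol-by-symbol to Xz zXz zXz Xz zXz zXz Xz zXz Xz zXz zXz Xz zXz; joining the 13 pieces gives the next term.

XzzXzzXzXzzXzzXzXzzXzXzzXzzXzXzzXz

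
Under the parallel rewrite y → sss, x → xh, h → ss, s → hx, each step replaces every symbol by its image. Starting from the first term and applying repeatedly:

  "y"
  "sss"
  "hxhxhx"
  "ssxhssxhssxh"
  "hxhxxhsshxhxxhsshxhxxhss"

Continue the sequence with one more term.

Replace each of the 24 characters of hxhxxhsshxhxxhsshxhxxhss in place — ss xh ss xh xh ss hx hx ss xh ss xh xh ss hx hx ss xh ss xh xh ss hx hx — and concatenate.

ssxhssxhxhsshxhxssxhssxhxhsshxhxssxhssxhxhsshxhx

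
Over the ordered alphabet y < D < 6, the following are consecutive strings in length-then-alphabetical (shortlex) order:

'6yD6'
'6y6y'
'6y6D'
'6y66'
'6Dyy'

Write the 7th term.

Stepping forward 2 times from 6Dyy: 6Dyy → 6DyD, then the target.

6Dy6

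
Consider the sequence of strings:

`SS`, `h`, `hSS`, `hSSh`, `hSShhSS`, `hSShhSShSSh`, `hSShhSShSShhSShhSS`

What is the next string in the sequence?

This is a Fibonacci-style word recurrence s(k) = s(k−1)·s(k−2): e.g. h·SS = hSS.
So term 8 is hSShhSShSShhSShhSS·hSShhSShSSh.

hSShhSShSShhSShhSShSShhSShSSh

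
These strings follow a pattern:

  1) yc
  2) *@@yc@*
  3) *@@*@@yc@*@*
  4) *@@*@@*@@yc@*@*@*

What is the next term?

s(k+1) = *@@·s(k)·@*, so each term gains *@@ as a prefix and @* as a suffix.
So the next term is *@@·*@@*@@*@@yc@*@*@*·@*.

*@@*@@*@@*@@yc@*@*@*@*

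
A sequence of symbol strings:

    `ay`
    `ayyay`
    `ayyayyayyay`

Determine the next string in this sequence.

ayyayyayyayyayyayyayyay

Every step duplicates the string with 'y' between the halves.
One more doubling of ayyayyayyay gives the answer.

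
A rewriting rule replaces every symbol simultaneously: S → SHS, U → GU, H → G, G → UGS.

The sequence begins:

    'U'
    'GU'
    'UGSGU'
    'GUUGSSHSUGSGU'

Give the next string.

Replace each of the 13 characters of GUUGSSHSUGSGU in place — UGS GU GU UGS SHS SHS G SHS GU UGS SHS UGS GU — and concatenate.

UGSGUGUUGSSHSSHSGSHSGUUGSSHSUGSGU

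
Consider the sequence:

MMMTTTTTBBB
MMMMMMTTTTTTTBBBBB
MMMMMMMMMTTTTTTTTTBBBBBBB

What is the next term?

Each string has the form M^{3n} T^{2n+3} B^{2n+1} (n = 1, 2, …).
For the next term, n = 4, so the run lengths are 12, 11, 9.

MMMMMMMMMMMMTTTTTTTTTTTBBBBBBBBB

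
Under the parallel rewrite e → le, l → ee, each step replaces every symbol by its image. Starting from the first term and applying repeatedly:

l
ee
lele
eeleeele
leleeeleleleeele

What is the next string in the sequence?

φ(leleeeleleleeele) expands symbol-by-symbol to ee le ee le le le ee le ee le ee le le le ee le; joining the 16 pieces gives the next term.

eeleeeleleleeeleeeleeeleleleeele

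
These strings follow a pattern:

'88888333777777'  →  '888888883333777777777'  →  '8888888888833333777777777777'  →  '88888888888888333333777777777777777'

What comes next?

888888888888888883333333777777777777777777

Each string has the form 8^{3n-1} 3^{n+1} 7^{3n}, where the shown terms are n = 2, 3, 4, 5.
At n = 6 the blocks have lengths 17, 7, 18.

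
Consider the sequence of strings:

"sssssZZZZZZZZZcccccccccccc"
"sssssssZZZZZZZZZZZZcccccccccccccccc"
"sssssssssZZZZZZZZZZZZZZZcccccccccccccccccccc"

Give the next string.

sssssssssssZZZZZZZZZZZZZZZZZZcccccccccccccccccccccccc

Reading off run lengths: s runs 5, 7, 9; Z runs 9, 12, 15; c runs 12, 16, 20 — each is linear in n, where the shown terms are n = 3, 4, 5.
Setting n = 6 gives 11, 18, 24 characters in each block.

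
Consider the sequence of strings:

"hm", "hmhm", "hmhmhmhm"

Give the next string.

hmhmhmhmhmhmhmhm

Each string is two copies of the previous one concatenated.
So the next term is two copies of hmhmhmhm.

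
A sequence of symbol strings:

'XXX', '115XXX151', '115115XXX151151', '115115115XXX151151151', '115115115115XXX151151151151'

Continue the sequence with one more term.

Every step adds 115 to the front and 151 to the end of the previous string.
Applying this once more to 115115115115XXX151151151151:

115115115115115XXX151151151151151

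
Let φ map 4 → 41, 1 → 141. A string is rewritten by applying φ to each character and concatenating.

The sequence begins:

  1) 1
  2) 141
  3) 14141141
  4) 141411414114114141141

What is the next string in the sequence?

Rewriting the 21 symbols of 141411414114114141141 one by one yields 141 41 141 41 141 141 41 141 41 141 141 41 141 141 41 141 41 141 141 41 141; concatenated:

1414114141141141411414114114141141141411414114114141141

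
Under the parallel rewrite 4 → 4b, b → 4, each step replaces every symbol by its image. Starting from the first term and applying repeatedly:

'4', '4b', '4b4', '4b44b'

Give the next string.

Apply φ to 4b44b symbol by symbol: 4→4b, b→4, 4→4b, 4→4b, b→4; joined: 4b 4 4b 4b 4.

4b44b4b4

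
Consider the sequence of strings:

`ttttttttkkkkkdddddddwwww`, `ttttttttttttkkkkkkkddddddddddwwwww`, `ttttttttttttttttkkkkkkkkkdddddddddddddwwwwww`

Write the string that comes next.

Each string has the form t^{4n} k^{2n+1} d^{3n+1} w^{n+2}, where the shown terms are n = 2, 3, 4.
At n = 5 the blocks have lengths 20, 11, 16, 7.

ttttttttttttttttttttkkkkkkkkkkkddddddddddddddddwwwwwww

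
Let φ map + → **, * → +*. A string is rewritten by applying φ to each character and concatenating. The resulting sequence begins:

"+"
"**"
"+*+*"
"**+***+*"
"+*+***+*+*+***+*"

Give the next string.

Applying the rule to each of the 16 symbols of +*+***+*+*+***+* gives the pieces ** +* ** +* +* +* ** +* ** +* ** +* +* +* ** +*, which concatenate to the answer.

**+***+*+*+***+***+***+*+*+***+*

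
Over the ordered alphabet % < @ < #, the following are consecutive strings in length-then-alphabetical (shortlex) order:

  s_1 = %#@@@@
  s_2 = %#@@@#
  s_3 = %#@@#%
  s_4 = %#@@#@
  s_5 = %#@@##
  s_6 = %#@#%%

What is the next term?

%#@#%@

The successor of %#@#%% increments the rightmost position that isn't already # and resets every position after it to %.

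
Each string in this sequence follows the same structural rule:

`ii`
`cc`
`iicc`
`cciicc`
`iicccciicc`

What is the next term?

cciicciicccciicc

This is a Fibonacci-style word recurrence s(k) = s(k−2)·s(k−1): e.g. ii·cc = iicc.
So term 6 is cciicc·iicccciicc.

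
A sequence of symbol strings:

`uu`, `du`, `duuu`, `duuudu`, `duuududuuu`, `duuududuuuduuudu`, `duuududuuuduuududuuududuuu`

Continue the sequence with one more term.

Each term (from the third on) is the previous term followed by the one before it: term 3 = du·uu = duuu.
Continuing: duuududuuuduuududuuududuuu · duuududuuuduuudu gives term 8.

duuududuuuduuududuuududuuuduuududuuuduuudu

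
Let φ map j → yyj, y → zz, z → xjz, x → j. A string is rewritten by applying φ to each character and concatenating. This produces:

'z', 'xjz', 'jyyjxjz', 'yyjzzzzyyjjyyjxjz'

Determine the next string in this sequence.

Rewriting the 17 symbols of yyjzzzzyyjjyyjxjz one by one yields zz zz yyj xjz xjz xjz xjz zz zz yyj yyj zz zz yyj j yyj xjz; concatenated:

zzzzyyjxjzxjzxjzxjzzzzzyyjyyjzzzzyyjjyyjxjz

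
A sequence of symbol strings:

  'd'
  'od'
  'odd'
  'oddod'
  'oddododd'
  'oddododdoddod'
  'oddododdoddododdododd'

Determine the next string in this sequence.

oddododdoddododdododdoddododdoddod

From term 3 onward, concatenate the last term with the second-to-last: od·d = odd, odd·od = oddod, …
Continuing: oddododdoddododdododd · oddododdoddod gives term 8.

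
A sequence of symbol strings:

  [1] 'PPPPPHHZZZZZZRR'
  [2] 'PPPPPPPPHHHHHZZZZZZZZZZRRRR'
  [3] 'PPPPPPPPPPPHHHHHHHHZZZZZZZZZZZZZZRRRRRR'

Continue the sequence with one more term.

The n-th term is 3n+2 P's then 3n-1 H's then 4n+2 Z's then 2n R's (n = 1, 2, …).
For the next term, n = 4, so the run lengths are 14, 11, 18, 8.

PPPPPPPPPPPPPPHHHHHHHHHHHZZZZZZZZZZZZZZZZZZRRRRRRRR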